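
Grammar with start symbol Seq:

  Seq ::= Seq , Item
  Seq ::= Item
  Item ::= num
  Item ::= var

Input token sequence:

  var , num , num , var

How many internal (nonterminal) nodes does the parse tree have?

[Seq [Seq [Seq [Seq [Item var]] , [Item num]] , [Item num]] , [Item var]]

8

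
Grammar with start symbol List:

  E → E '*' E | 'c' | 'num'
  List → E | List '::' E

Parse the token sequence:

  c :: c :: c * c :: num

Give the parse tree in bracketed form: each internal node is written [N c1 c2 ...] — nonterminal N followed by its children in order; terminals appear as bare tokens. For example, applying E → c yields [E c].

List
List :: E
List :: E :: E
List :: E :: E :: E
E :: E :: E :: E
c :: E :: E :: E
c :: c :: E :: E
c :: c :: E * E :: E
c :: c :: c * E :: E
c :: c :: c * c :: E
c :: c :: c * c :: num

[List [List [List [List [E c]] :: [E c]] :: [E [E c] * [E c]]] :: [E num]]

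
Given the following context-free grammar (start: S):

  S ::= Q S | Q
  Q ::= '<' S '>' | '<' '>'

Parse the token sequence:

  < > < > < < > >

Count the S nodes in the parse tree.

4

[S [Q < >] [S [Q < >] [S [Q < [S [Q < >]] >]]]]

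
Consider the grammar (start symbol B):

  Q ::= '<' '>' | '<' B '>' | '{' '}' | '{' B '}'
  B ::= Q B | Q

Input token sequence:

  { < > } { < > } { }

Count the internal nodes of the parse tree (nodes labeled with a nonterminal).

[B [Q { [B [Q < >]] }] [B [Q { [B [Q < >]] }] [B [Q { }]]]]

10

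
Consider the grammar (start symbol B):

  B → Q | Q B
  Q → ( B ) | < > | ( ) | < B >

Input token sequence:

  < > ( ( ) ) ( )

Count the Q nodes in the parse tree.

4

[B [Q < >] [B [Q ( [B [Q ( )]] )] [B [Q ( )]]]]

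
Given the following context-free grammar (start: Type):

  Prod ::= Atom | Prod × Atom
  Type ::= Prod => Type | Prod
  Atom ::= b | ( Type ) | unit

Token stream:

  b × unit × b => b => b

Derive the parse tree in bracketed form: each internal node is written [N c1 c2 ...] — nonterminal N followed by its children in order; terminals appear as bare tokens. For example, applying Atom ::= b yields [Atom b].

Type
Prod => Type
Prod × Atom => Type
Prod × Atom × Atom => Type
Atom × Atom × Atom => Type
b × Atom × Atom => Type
b × unit × Atom => Type
b × unit × b => Type
b × unit × b => Prod => Type
b × unit × b => Atom => Type
b × unit × b => b => Type
b × unit × b => b => Prod
b × unit × b => b => Atom
b × unit × b => b => b

[Type [Prod [Prod [Prod [Atom b]] × [Atom unit]] × [Atom b]] => [Type [Prod [Atom b]] => [Type [Prod [Atom b]]]]]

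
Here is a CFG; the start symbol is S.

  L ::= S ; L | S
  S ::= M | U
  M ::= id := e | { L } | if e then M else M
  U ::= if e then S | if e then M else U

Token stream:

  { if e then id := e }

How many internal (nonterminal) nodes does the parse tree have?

[S [M { [L [S [U if e then [S [M id := e]]]]] }]]

7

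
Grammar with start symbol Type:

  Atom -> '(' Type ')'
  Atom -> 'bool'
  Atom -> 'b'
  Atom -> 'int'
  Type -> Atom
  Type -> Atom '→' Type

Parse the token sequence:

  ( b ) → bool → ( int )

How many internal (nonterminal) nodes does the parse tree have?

[Type [Atom ( [Type [Atom b]] )] → [Type [Atom bool] → [Type [Atom ( [Type [Atom int]] )]]]]

10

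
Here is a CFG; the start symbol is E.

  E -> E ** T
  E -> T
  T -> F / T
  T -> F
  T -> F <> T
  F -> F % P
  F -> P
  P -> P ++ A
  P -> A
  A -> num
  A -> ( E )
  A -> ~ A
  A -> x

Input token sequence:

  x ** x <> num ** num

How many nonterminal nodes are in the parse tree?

19

[E [E [E [T [F [P [A x]]]]] ** [T [F [P [A x]]] <> [T [F [P [A num]]]]]] ** [T [F [P [A num]]]]]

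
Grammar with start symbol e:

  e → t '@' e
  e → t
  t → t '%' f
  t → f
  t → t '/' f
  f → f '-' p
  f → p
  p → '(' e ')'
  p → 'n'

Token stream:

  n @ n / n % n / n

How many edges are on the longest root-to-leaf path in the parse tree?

[e [t [f [p n]]] @ [e [t [t [t [t [f [p n]]] / [f [p n]]] % [f [p n]]] / [f [p n]]]]]

8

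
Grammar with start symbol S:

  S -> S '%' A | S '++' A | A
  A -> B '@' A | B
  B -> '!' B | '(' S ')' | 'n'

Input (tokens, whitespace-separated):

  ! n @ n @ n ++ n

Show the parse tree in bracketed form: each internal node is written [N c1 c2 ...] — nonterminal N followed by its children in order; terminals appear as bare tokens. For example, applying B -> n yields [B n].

S
S ++ A
A ++ A
B @ A ++ A
! B @ A ++ A
! n @ A ++ A
! n @ B @ A ++ A
! n @ n @ A ++ A
! n @ n @ B ++ A
! n @ n @ n ++ A
! n @ n @ n ++ B
! n @ n @ n ++ n

[S [S [A [B ! [B n]] @ [A [B n] @ [A [B n]]]]] ++ [A [B n]]]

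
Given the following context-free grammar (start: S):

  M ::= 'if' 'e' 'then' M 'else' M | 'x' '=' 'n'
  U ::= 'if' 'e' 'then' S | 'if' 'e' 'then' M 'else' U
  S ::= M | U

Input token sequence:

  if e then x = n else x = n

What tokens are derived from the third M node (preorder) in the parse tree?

x = n

[S [M if e then [M x = n] else [M x = n]]]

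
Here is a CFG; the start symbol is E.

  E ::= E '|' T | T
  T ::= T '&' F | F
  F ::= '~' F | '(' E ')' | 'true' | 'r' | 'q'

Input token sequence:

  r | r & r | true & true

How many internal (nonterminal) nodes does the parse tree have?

13

[E [E [E [T [F r]]] | [T [T [F r]] & [F r]]] | [T [T [F true]] & [F true]]]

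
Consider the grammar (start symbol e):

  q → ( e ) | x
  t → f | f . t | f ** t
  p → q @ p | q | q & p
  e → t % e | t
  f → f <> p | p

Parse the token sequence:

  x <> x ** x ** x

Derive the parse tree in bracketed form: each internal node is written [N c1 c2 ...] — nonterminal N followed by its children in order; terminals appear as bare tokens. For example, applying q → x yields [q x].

[e [t [f [f [p [q x]]] <> [p [q x]]] ** [t [f [p [q x]]] ** [t [f [p [q x]]]]]]]

e
t
f ** t
f <> p ** t
p <> p ** t
q <> p ** t
x <> p ** t
x <> q ** t
x <> x ** t
x <> x ** f ** t
x <> x ** p ** t
x <> x ** q ** t
x <> x ** x ** t
x <> x ** x ** f
x <> x ** x ** p
x <> x ** x ** q
x <> x ** x ** x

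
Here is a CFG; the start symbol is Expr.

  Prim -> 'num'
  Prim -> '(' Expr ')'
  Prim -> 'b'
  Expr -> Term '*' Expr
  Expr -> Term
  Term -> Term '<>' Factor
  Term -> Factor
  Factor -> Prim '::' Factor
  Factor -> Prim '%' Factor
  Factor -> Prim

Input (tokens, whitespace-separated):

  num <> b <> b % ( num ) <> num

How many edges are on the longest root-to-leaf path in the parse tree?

10

[Expr [Term [Term [Term [Term [Factor [Prim num]]] <> [Factor [Prim b]]] <> [Factor [Prim b] % [Factor [Prim ( [Expr [Term [Factor [Prim num]]]] )]]]] <> [Factor [Prim num]]]]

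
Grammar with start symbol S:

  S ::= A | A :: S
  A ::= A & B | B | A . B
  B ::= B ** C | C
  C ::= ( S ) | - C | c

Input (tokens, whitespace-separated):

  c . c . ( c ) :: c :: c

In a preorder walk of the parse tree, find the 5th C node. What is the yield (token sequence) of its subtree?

[S [A [A [A [B [C c]]] . [B [C c]]] . [B [C ( [S [A [B [C c]]]] )]]] :: [S [A [B [C c]]] :: [S [A [B [C c]]]]]]

c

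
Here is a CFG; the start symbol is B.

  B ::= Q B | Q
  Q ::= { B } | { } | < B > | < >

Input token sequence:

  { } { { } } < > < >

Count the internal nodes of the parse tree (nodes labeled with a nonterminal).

[B [Q { }] [B [Q { [B [Q { }]] }] [B [Q < >] [B [Q < >]]]]]

10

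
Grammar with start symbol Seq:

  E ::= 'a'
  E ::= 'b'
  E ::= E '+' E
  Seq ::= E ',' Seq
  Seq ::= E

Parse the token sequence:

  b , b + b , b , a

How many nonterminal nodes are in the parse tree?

10

[Seq [E b] , [Seq [E [E b] + [E b]] , [Seq [E b] , [Seq [E a]]]]]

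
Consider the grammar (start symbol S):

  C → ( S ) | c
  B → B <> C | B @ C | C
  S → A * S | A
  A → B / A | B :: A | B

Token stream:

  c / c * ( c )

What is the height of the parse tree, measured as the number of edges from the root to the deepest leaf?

9

[S [A [B [C c]] / [A [B [C c]]]] * [S [A [B [C ( [S [A [B [C c]]]] )]]]]]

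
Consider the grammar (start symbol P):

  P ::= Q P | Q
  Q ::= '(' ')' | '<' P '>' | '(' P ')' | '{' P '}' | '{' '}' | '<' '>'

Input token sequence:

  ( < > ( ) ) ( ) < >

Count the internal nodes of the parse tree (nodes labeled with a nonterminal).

10

[P [Q ( [P [Q < >] [P [Q ( )]]] )] [P [Q ( )] [P [Q < >]]]]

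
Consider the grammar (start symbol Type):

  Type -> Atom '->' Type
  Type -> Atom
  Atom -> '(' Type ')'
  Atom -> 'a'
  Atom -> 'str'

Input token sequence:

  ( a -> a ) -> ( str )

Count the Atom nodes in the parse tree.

5

[Type [Atom ( [Type [Atom a] -> [Type [Atom a]]] )] -> [Type [Atom ( [Type [Atom str]] )]]]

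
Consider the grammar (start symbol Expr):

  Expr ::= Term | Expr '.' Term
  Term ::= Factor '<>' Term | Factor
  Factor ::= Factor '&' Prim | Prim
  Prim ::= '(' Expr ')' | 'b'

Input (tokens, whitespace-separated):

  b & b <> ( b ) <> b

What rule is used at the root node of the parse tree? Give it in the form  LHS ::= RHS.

[Expr [Term [Factor [Factor [Prim b]] & [Prim b]] <> [Term [Factor [Prim ( [Expr [Term [Factor [Prim b]]]] )]] <> [Term [Factor [Prim b]]]]]]

Expr ::= Term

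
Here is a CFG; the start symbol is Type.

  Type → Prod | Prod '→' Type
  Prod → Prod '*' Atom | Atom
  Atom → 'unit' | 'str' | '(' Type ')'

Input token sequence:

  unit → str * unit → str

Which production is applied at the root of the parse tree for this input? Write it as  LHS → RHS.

[Type [Prod [Atom unit]] → [Type [Prod [Prod [Atom str]] * [Atom unit]] → [Type [Prod [Atom str]]]]]

Type → Prod '→' Type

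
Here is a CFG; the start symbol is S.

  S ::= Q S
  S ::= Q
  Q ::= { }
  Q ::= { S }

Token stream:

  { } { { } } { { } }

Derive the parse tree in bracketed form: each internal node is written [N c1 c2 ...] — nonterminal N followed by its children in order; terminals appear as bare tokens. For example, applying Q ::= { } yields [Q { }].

[S [Q { }] [S [Q { [S [Q { }]] }] [S [Q { [S [Q { }]] }]]]]

S
Q S
{ } S
{ } Q S
{ } { S } S
{ } { Q } S
{ } { { } } S
{ } { { } } Q
{ } { { } } { S }
{ } { { } } { Q }
{ } { { } } { { } }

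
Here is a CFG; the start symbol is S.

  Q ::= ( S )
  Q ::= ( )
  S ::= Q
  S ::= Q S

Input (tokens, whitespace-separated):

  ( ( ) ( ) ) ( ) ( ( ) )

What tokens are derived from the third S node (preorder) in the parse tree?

[S [Q ( [S [Q ( )] [S [Q ( )]]] )] [S [Q ( )] [S [Q ( [S [Q ( )]] )]]]]

( )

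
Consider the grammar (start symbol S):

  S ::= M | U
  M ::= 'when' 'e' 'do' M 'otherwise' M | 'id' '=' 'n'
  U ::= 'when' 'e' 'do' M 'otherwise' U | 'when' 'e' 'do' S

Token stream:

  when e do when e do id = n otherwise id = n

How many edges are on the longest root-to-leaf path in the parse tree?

[S [U when e do [S [M when e do [M id = n] otherwise [M id = n]]]]]

5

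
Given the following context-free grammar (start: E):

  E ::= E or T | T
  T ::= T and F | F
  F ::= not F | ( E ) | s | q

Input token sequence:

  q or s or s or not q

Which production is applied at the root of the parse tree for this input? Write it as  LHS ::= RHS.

[E [E [E [E [T [F q]]] or [T [F s]]] or [T [F s]]] or [T [F not [F q]]]]

E ::= E or T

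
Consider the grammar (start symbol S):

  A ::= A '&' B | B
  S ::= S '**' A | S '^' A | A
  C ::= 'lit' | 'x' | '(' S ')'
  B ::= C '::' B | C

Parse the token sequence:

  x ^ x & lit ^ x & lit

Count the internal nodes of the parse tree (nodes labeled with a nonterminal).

[S [S [S [A [B [C x]]]] ^ [A [A [B [C x]]] & [B [C lit]]]] ^ [A [A [B [C x]]] & [B [C lit]]]]

18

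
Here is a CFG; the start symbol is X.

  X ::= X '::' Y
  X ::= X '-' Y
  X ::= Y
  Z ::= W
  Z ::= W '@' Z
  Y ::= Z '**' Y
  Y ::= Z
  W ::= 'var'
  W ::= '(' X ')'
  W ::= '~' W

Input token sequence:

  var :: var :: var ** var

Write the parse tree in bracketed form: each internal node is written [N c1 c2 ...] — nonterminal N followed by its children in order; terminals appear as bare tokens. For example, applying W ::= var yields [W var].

[X [X [X [Y [Z [W var]]]] :: [Y [Z [W var]]]] :: [Y [Z [W var]] ** [Y [Z [W var]]]]]

X
X :: Y
X :: Y :: Y
Y :: Y :: Y
Z :: Y :: Y
W :: Y :: Y
var :: Y :: Y
var :: Z :: Y
var :: W :: Y
var :: var :: Y
var :: var :: Z ** Y
var :: var :: W ** Y
var :: var :: var ** Y
var :: var :: var ** Z
var :: var :: var ** W
var :: var :: var ** var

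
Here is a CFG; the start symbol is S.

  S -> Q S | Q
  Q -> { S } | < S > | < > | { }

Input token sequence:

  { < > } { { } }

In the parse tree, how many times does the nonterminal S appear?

[S [Q { [S [Q < >]] }] [S [Q { [S [Q { }]] }]]]

4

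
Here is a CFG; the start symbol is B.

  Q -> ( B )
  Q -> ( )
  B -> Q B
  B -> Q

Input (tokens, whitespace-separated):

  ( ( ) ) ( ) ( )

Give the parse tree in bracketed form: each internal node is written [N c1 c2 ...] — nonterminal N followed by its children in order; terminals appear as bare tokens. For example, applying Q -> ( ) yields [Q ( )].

B
Q B
( B ) B
( Q ) B
( ( ) ) B
( ( ) ) Q B
( ( ) ) ( ) B
( ( ) ) ( ) Q
( ( ) ) ( ) ( )

[B [Q ( [B [Q ( )]] )] [B [Q ( )] [B [Q ( )]]]]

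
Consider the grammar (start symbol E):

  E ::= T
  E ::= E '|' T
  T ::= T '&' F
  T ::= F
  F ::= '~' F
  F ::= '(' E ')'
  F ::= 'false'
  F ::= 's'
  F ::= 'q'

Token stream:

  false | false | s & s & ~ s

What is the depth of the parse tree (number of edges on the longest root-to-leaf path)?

5

[E [E [E [T [F false]]] | [T [F false]]] | [T [T [T [F s]] & [F s]] & [F ~ [F s]]]]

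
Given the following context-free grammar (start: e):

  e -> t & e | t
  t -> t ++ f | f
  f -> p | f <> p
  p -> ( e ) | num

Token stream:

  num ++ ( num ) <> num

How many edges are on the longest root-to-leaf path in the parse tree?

[e [t [t [f [p num]]] ++ [f [f [p ( [e [t [f [p num]]]] )]] <> [p num]]]]

9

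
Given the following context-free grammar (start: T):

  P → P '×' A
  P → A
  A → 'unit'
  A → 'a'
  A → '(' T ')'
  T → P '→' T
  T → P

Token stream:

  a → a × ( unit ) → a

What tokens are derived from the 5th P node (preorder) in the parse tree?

a

[T [P [A a]] → [T [P [P [A a]] × [A ( [T [P [A unit]]] )]] → [T [P [A a]]]]]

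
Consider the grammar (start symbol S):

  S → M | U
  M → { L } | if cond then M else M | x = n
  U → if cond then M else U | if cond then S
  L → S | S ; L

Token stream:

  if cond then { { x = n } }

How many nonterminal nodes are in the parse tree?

[S [U if cond then [S [M { [L [S [M { [L [S [M x = n]]] }]]] }]]]]

10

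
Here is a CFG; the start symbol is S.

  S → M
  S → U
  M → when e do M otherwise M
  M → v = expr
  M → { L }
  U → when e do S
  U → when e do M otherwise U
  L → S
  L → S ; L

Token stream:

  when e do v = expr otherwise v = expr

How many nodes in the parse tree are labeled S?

[S [M when e do [M v = expr] otherwise [M v = expr]]]

1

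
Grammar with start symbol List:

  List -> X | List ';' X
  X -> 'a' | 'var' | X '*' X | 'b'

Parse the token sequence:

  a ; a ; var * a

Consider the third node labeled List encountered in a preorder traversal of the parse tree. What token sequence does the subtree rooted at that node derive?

a

[List [List [List [X a]] ; [X a]] ; [X [X var] * [X a]]]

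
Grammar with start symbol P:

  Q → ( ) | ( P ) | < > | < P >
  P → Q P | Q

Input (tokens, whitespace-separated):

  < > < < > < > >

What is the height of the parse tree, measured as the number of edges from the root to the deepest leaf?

[P [Q < >] [P [Q < [P [Q < >] [P [Q < >]]] >]]]

6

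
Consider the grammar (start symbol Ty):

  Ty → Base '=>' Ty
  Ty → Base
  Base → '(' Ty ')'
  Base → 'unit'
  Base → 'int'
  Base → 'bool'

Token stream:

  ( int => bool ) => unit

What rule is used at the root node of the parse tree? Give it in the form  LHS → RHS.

[Ty [Base ( [Ty [Base int] => [Ty [Base bool]]] )] => [Ty [Base unit]]]

Ty → Base '=>' Ty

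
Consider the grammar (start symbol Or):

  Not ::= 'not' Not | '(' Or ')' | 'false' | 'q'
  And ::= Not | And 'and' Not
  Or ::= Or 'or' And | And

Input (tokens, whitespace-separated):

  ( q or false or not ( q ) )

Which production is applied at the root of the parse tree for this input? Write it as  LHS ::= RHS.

Or ::= And

[Or [And [Not ( [Or [Or [Or [And [Not q]]] or [And [Not false]]] or [And [Not not [Not ( [Or [And [Not q]]] )]]]] )]]]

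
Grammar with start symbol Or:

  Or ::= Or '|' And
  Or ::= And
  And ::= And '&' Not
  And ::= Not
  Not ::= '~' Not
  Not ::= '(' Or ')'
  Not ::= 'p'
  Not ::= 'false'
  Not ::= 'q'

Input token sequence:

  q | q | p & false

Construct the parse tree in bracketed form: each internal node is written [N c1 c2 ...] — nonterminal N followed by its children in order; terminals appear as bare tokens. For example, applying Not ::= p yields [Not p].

[Or [Or [Or [And [Not q]]] | [And [Not q]]] | [And [And [Not p]] & [Not false]]]

Or
Or | And
Or | And | And
And | And | And
Not | And | And
q | And | And
q | Not | And
q | q | And
q | q | And & Not
q | q | Not & Not
q | q | p & Not
q | q | p & false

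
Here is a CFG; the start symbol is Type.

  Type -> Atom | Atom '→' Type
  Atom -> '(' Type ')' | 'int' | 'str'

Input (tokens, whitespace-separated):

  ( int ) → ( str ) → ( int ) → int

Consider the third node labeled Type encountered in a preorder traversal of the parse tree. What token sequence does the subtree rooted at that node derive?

( str ) → ( int ) → int

[Type [Atom ( [Type [Atom int]] )] → [Type [Atom ( [Type [Atom str]] )] → [Type [Atom ( [Type [Atom int]] )] → [Type [Atom int]]]]]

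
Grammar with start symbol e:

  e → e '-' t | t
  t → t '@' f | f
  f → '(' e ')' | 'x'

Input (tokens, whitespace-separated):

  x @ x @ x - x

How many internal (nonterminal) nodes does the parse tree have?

[e [e [t [t [t [f x]] @ [f x]] @ [f x]]] - [t [f x]]]

10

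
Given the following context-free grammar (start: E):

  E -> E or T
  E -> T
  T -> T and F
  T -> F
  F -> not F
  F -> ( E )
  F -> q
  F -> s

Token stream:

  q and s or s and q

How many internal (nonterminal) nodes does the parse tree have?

[E [E [T [T [F q]] and [F s]]] or [T [T [F s]] and [F q]]]

10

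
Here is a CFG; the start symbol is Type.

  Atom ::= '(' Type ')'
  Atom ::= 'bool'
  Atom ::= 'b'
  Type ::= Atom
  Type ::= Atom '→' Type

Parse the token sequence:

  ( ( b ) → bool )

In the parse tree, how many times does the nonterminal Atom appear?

[Type [Atom ( [Type [Atom ( [Type [Atom b]] )] → [Type [Atom bool]]] )]]

4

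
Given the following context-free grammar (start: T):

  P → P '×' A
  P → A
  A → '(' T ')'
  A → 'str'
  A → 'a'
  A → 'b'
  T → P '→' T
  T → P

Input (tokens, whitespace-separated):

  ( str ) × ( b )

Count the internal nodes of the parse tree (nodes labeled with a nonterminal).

[T [P [P [A ( [T [P [A str]]] )]] × [A ( [T [P [A b]]] )]]]

11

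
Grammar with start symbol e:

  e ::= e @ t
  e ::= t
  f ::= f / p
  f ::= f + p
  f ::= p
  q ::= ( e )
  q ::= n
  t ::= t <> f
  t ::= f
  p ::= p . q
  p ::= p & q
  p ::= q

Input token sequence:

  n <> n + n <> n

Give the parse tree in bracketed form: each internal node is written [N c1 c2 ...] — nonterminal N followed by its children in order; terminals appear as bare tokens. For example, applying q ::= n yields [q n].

e
t
t <> f
t <> f <> f
f <> f <> f
p <> f <> f
q <> f <> f
n <> f <> f
n <> f + p <> f
n <> p + p <> f
n <> q + p <> f
n <> n + p <> f
n <> n + q <> f
n <> n + n <> f
n <> n + n <> p
n <> n + n <> q
n <> n + n <> n

[e [t [t [t [f [p [q n]]]] <> [f [f [p [q n]]] + [p [q n]]]] <> [f [p [q n]]]]]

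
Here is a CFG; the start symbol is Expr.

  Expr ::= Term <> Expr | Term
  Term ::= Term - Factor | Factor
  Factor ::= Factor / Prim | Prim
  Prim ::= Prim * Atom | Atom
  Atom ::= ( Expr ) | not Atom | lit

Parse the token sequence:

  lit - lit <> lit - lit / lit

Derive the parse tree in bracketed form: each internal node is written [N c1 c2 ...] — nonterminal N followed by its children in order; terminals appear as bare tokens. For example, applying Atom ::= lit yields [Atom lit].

Expr
Term <> Expr
Term - Factor <> Expr
Factor - Factor <> Expr
Prim - Factor <> Expr
Atom - Factor <> Expr
lit - Factor <> Expr
lit - Prim <> Expr
lit - Atom <> Expr
lit - lit <> Expr
lit - lit <> Term
lit - lit <> Term - Factor
lit - lit <> Factor - Factor
lit - lit <> Prim - Factor
lit - lit <> Atom - Factor
lit - lit <> lit - Factor
lit - lit <> lit - Factor / Prim
lit - lit <> lit - Prim / Prim
lit - lit <> lit - Atom / Prim
lit - lit <> lit - lit / Prim
lit - lit <> lit - lit / Atom
lit - lit <> lit - lit / lit

[Expr [Term [Term [Factor [Prim [Atom lit]]]] - [Factor [Prim [Atom lit]]]] <> [Expr [Term [Term [Factor [Prim [Atom lit]]]] - [Factor [Factor [Prim [Atom lit]]] / [Prim [Atom lit]]]]]]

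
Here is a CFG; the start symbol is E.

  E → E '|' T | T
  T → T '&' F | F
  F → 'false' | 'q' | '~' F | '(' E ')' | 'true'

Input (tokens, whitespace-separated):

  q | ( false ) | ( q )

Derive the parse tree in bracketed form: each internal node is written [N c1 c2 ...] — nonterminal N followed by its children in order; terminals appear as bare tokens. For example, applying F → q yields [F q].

[E [E [E [T [F q]]] | [T [F ( [E [T [F false]]] )]]] | [T [F ( [E [T [F q]]] )]]]

E
E | T
E | T | T
T | T | T
F | T | T
q | T | T
q | F | T
q | ( E ) | T
q | ( T ) | T
q | ( F ) | T
q | ( false ) | T
q | ( false ) | F
q | ( false ) | ( E )
q | ( false ) | ( T )
q | ( false ) | ( F )
q | ( false ) | ( q )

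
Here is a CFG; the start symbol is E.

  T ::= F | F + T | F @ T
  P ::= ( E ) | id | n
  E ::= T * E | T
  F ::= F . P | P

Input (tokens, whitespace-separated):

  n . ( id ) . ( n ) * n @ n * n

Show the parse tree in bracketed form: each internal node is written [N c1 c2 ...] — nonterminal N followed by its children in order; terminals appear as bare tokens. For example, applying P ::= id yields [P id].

[E [T [F [F [F [P n]] . [P ( [E [T [F [P id]]]] )]] . [P ( [E [T [F [P n]]]] )]]] * [E [T [F [P n]] @ [T [F [P n]]]] * [E [T [F [P n]]]]]]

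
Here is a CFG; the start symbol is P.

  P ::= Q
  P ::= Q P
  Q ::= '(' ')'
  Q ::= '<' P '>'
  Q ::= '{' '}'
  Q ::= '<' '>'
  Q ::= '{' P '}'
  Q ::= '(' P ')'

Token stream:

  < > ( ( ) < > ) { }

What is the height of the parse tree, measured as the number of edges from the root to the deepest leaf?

[P [Q < >] [P [Q ( [P [Q ( )] [P [Q < >]]] )] [P [Q { }]]]]

6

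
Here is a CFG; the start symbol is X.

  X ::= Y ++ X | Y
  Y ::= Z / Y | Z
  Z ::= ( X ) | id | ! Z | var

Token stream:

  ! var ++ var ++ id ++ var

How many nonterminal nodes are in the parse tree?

[X [Y [Z ! [Z var]]] ++ [X [Y [Z var]] ++ [X [Y [Z id]] ++ [X [Y [Z var]]]]]]

13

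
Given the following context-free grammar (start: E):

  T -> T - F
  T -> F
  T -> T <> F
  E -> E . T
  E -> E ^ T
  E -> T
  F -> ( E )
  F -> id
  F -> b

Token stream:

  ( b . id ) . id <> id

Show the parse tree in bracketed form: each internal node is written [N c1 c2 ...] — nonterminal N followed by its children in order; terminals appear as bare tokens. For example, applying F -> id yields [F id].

E
E . T
T . T
F . T
( E ) . T
( E . T ) . T
( T . T ) . T
( F . T ) . T
( b . T ) . T
( b . F ) . T
( b . id ) . T
( b . id ) . T <> F
( b . id ) . F <> F
( b . id ) . id <> F
( b . id ) . id <> id

[E [E [T [F ( [E [E [T [F b]]] . [T [F id]]] )]]] . [T [T [F id]] <> [F id]]]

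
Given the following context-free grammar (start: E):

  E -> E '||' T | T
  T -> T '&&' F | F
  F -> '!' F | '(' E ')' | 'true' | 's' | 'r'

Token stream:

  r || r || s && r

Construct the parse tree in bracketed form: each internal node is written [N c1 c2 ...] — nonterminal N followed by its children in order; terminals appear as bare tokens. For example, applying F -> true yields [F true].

E
E || T
E || T || T
T || T || T
F || T || T
r || T || T
r || F || T
r || r || T
r || r || T && F
r || r || F && F
r || r || s && F
r || r || s && r

[E [E [E [T [F r]]] || [T [F r]]] || [T [T [F s]] && [F r]]]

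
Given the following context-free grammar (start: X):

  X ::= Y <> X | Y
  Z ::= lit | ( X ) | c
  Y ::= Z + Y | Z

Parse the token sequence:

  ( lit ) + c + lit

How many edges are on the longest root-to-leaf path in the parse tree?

6

[X [Y [Z ( [X [Y [Z lit]]] )] + [Y [Z c] + [Y [Z lit]]]]]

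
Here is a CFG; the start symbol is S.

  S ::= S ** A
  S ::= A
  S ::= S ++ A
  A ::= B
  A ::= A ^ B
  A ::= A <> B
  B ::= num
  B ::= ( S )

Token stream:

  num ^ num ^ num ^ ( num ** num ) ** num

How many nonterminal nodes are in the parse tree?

18

[S [S [A [A [A [A [B num]] ^ [B num]] ^ [B num]] ^ [B ( [S [S [A [B num]]] ** [A [B num]]] )]]] ** [A [B num]]]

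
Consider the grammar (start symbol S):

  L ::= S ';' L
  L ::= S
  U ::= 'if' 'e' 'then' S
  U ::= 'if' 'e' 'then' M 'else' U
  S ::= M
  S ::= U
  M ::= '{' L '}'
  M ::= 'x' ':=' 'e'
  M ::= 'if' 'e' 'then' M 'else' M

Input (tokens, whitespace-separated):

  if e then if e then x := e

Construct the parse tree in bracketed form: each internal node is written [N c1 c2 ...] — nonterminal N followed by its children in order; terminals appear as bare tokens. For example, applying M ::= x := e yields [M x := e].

[S [U if e then [S [U if e then [S [M x := e]]]]]]

S
U
if e then S
if e then U
if e then if e then S
if e then if e then M
if e then if e then x := e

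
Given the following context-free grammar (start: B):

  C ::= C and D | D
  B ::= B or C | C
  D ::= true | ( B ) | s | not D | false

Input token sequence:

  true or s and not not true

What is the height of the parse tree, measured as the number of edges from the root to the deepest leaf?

[B [B [C [D true]]] or [C [C [D s]] and [D not [D not [D true]]]]]

5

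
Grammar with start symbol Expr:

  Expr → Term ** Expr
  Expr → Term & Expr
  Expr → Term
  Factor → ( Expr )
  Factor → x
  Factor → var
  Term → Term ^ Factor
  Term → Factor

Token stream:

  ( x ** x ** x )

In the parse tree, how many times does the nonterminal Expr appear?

[Expr [Term [Factor ( [Expr [Term [Factor x]] ** [Expr [Term [Factor x]] ** [Expr [Term [Factor x]]]]] )]]]

4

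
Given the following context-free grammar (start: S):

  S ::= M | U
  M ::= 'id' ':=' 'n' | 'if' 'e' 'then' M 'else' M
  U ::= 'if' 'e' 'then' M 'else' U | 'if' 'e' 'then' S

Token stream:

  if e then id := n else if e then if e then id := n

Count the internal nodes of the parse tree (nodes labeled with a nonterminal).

[S [U if e then [M id := n] else [U if e then [S [U if e then [S [M id := n]]]]]]]

8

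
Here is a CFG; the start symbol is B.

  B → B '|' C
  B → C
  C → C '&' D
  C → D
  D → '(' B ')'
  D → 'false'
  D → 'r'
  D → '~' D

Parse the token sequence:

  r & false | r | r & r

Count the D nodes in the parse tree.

[B [B [B [C [C [D r]] & [D false]]] | [C [D r]]] | [C [C [D r]] & [D r]]]

5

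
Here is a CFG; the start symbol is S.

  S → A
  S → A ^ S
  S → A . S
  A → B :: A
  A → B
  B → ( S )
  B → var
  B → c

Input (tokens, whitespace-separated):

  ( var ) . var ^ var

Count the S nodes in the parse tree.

[S [A [B ( [S [A [B var]]] )]] . [S [A [B var]] ^ [S [A [B var]]]]]

4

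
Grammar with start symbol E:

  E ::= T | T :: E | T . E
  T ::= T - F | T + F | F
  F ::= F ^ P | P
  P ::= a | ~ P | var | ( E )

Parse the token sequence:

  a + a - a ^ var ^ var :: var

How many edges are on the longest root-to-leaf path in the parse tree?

[E [T [T [T [F [P a]]] + [F [P a]]] - [F [F [F [P a]] ^ [P var]] ^ [P var]]] :: [E [T [F [P var]]]]]

6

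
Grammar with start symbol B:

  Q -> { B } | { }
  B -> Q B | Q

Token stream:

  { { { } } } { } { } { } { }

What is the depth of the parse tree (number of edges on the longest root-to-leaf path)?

[B [Q { [B [Q { [B [Q { }]] }]] }] [B [Q { }] [B [Q { }] [B [Q { }] [B [Q { }]]]]]]

6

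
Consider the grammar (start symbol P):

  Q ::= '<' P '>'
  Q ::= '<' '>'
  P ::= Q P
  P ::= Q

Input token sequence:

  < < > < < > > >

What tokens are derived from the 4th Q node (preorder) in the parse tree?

[P [Q < [P [Q < >] [P [Q < [P [Q < >]] >]]] >]]

< >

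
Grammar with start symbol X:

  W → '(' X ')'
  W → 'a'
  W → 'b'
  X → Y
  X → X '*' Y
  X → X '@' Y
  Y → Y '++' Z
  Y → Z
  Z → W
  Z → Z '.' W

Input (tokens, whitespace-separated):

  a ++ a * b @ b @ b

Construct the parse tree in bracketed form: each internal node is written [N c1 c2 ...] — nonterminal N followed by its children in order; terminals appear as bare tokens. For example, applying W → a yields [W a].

X
X @ Y
X @ Y @ Y
X * Y @ Y @ Y
Y * Y @ Y @ Y
Y ++ Z * Y @ Y @ Y
Z ++ Z * Y @ Y @ Y
W ++ Z * Y @ Y @ Y
a ++ Z * Y @ Y @ Y
a ++ W * Y @ Y @ Y
a ++ a * Y @ Y @ Y
a ++ a * Z @ Y @ Y
a ++ a * W @ Y @ Y
a ++ a * b @ Y @ Y
a ++ a * b @ Z @ Y
a ++ a * b @ W @ Y
a ++ a * b @ b @ Y
a ++ a * b @ b @ Z
a ++ a * b @ b @ W
a ++ a * b @ b @ b

[X [X [X [X [Y [Y [Z [W a]]] ++ [Z [W a]]]] * [Y [Z [W b]]]] @ [Y [Z [W b]]]] @ [Y [Z [W b]]]]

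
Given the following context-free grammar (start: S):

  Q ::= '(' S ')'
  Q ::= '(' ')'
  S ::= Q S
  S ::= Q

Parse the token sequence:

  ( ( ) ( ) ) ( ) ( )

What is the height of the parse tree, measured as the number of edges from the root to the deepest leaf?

[S [Q ( [S [Q ( )] [S [Q ( )]]] )] [S [Q ( )] [S [Q ( )]]]]

5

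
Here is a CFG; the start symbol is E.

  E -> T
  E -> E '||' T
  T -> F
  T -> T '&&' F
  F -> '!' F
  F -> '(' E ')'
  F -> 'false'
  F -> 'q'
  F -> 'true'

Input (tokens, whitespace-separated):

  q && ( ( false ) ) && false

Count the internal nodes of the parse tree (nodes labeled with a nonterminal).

13

[E [T [T [T [F q]] && [F ( [E [T [F ( [E [T [F false]]] )]]] )]] && [F false]]]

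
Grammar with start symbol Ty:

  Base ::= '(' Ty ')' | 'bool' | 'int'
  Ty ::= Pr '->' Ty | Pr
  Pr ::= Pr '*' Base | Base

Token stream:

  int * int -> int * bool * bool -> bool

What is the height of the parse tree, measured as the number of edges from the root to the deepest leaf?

6

[Ty [Pr [Pr [Base int]] * [Base int]] -> [Ty [Pr [Pr [Pr [Base int]] * [Base bool]] * [Base bool]] -> [Ty [Pr [Base bool]]]]]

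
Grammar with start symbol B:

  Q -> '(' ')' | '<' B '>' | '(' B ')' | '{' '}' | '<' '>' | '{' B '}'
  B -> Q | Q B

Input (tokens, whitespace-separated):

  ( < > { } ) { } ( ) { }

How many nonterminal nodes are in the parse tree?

[B [Q ( [B [Q < >] [B [Q { }]]] )] [B [Q { }] [B [Q ( )] [B [Q { }]]]]]

12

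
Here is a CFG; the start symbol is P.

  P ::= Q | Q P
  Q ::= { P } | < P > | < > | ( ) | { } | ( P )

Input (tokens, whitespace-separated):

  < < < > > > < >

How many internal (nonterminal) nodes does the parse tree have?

8

[P [Q < [P [Q < [P [Q < >]] >]] >] [P [Q < >]]]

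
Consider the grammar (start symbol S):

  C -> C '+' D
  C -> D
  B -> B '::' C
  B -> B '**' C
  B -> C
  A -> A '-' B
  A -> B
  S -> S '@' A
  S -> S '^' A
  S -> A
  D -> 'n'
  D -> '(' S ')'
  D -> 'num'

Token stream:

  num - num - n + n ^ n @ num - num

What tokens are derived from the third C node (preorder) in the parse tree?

[S [S [S [A [A [A [B [C [D num]]]] - [B [C [D num]]]] - [B [C [C [D n]] + [D n]]]]] ^ [A [B [C [D n]]]]] @ [A [A [B [C [D num]]]] - [B [C [D num]]]]]

n + n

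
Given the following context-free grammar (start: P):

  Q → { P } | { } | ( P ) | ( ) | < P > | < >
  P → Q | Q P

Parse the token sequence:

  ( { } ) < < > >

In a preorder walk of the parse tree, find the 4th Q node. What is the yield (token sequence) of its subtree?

[P [Q ( [P [Q { }]] )] [P [Q < [P [Q < >]] >]]]

< >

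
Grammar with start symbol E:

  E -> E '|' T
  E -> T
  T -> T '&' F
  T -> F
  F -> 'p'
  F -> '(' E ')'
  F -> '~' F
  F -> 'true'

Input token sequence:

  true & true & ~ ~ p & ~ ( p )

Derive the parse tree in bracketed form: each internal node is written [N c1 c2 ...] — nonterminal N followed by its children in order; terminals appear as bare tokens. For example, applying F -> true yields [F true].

[E [T [T [T [T [F true]] & [F true]] & [F ~ [F ~ [F p]]]] & [F ~ [F ( [E [T [F p]]] )]]]]

E
T
T & F
T & F & F
T & F & F & F
F & F & F & F
true & F & F & F
true & true & F & F
true & true & ~ F & F
true & true & ~ ~ F & F
true & true & ~ ~ p & F
true & true & ~ ~ p & ~ F
true & true & ~ ~ p & ~ ( E )
true & true & ~ ~ p & ~ ( T )
true & true & ~ ~ p & ~ ( F )
true & true & ~ ~ p & ~ ( p )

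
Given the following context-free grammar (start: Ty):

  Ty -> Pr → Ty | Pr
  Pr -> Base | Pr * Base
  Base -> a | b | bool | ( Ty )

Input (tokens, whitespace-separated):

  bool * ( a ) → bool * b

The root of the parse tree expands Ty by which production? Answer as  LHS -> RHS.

Ty -> Pr → Ty

[Ty [Pr [Pr [Base bool]] * [Base ( [Ty [Pr [Base a]]] )]] → [Ty [Pr [Pr [Base bool]] * [Base b]]]]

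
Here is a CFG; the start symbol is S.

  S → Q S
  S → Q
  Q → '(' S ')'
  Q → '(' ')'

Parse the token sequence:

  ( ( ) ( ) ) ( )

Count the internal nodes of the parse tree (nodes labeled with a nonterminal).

[S [Q ( [S [Q ( )] [S [Q ( )]]] )] [S [Q ( )]]]

8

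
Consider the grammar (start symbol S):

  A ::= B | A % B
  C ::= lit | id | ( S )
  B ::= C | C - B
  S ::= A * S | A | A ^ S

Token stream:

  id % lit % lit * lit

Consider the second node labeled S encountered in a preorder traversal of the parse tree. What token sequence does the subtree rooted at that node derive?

[S [A [A [A [B [C id]]] % [B [C lit]]] % [B [C lit]]] * [S [A [B [C lit]]]]]

lit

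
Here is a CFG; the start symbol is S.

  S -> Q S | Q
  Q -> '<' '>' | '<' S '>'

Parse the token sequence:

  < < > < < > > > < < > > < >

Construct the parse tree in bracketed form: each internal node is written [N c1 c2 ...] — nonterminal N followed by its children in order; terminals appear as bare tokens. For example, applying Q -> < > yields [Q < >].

[S [Q < [S [Q < >] [S [Q < [S [Q < >]] >]]] >] [S [Q < [S [Q < >]] >] [S [Q < >]]]]

S
Q S
< S > S
< Q S > S
< < > S > S
< < > Q > S
< < > < S > > S
< < > < Q > > S
< < > < < > > > S
< < > < < > > > Q S
< < > < < > > > < S > S
< < > < < > > > < Q > S
< < > < < > > > < < > > S
< < > < < > > > < < > > Q
< < > < < > > > < < > > < >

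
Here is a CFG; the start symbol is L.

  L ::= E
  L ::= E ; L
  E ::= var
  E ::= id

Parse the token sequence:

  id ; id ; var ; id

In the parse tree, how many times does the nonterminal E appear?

4

[L [E id] ; [L [E id] ; [L [E var] ; [L [E id]]]]]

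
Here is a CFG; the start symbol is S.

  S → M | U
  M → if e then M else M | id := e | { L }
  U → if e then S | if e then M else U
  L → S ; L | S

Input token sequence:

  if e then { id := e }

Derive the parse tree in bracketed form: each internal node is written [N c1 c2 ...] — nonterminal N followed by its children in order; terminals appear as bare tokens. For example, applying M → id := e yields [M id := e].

S
U
if e then S
if e then M
if e then { L }
if e then { S }
if e then { M }
if e then { id := e }

[S [U if e then [S [M { [L [S [M id := e]]] }]]]]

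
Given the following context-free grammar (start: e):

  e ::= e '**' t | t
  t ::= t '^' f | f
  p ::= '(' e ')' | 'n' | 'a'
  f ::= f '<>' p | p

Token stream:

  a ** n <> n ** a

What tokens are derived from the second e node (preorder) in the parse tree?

[e [e [e [t [f [p a]]]] ** [t [f [f [p n]] <> [p n]]]] ** [t [f [p a]]]]

a ** n <> n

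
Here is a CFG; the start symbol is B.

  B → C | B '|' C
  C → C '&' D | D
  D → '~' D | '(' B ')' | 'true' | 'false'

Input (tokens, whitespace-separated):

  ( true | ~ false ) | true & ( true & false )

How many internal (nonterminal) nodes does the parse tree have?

20

[B [B [C [D ( [B [B [C [D true]]] | [C [D ~ [D false]]]] )]]] | [C [C [D true]] & [D ( [B [C [C [D true]] & [D false]]] )]]]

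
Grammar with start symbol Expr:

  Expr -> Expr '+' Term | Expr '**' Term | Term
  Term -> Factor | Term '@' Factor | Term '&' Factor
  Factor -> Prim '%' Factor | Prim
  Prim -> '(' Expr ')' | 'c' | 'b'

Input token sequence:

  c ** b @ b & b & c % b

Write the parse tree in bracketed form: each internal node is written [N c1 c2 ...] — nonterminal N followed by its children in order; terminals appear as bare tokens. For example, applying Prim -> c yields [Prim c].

[Expr [Expr [Term [Factor [Prim c]]]] ** [Term [Term [Term [Term [Factor [Prim b]]] @ [Factor [Prim b]]] & [Factor [Prim b]]] & [Factor [Prim c] % [Factor [Prim b]]]]]

Expr
Expr ** Term
Term ** Term
Factor ** Term
Prim ** Term
c ** Term
c ** Term & Factor
c ** Term & Factor & Factor
c ** Term @ Factor & Factor & Factor
c ** Factor @ Factor & Factor & Factor
c ** Prim @ Factor & Factor & Factor
c ** b @ Factor & Factor & Factor
c ** b @ Prim & Factor & Factor
c ** b @ b & Factor & Factor
c ** b @ b & Prim & Factor
c ** b @ b & b & Factor
c ** b @ b & b & Prim % Factor
c ** b @ b & b & c % Factor
c ** b @ b & b & c % Prim
c ** b @ b & b & c % b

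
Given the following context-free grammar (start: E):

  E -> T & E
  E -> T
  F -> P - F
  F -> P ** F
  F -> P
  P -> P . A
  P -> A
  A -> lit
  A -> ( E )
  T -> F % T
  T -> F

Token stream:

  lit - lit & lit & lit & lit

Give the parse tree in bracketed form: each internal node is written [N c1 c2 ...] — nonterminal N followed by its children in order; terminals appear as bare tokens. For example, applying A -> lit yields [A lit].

E
T & E
F & E
P - F & E
A - F & E
lit - F & E
lit - P & E
lit - A & E
lit - lit & E
lit - lit & T & E
lit - lit & F & E
lit - lit & P & E
lit - lit & A & E
lit - lit & lit & E
lit - lit & lit & T & E
lit - lit & lit & F & E
lit - lit & lit & P & E
lit - lit & lit & A & E
lit - lit & lit & lit & E
lit - lit & lit & lit & T
lit - lit & lit & lit & F
lit - lit & lit & lit & P
lit - lit & lit & lit & A
lit - lit & lit & lit & lit

[E [T [F [P [A lit]] - [F [P [A lit]]]]] & [E [T [F [P [A lit]]]] & [E [T [F [P [A lit]]]] & [E [T [F [P [A lit]]]]]]]]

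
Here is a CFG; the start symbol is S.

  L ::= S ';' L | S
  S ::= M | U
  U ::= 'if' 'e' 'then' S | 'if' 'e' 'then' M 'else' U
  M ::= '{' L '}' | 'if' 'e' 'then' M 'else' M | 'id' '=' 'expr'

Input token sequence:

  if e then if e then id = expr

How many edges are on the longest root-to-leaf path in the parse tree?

[S [U if e then [S [U if e then [S [M id = expr]]]]]]

6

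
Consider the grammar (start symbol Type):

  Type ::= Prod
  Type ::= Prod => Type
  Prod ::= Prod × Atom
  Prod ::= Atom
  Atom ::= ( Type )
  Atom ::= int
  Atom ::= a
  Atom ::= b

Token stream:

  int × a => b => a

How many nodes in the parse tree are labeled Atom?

[Type [Prod [Prod [Atom int]] × [Atom a]] => [Type [Prod [Atom b]] => [Type [Prod [Atom a]]]]]

4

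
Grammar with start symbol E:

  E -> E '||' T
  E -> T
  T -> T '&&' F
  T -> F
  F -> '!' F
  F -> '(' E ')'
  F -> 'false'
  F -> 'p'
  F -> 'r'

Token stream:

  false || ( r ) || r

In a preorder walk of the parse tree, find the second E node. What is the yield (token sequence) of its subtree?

[E [E [E [T [F false]]] || [T [F ( [E [T [F r]]] )]]] || [T [F r]]]

false || ( r )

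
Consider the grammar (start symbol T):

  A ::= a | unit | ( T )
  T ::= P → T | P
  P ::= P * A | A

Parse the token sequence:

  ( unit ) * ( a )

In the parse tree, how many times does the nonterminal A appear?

4

[T [P [P [A ( [T [P [A unit]]] )]] * [A ( [T [P [A a]]] )]]]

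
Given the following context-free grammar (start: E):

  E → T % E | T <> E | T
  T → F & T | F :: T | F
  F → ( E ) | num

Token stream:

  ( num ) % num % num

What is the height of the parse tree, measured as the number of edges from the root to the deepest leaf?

6

[E [T [F ( [E [T [F num]]] )]] % [E [T [F num]] % [E [T [F num]]]]]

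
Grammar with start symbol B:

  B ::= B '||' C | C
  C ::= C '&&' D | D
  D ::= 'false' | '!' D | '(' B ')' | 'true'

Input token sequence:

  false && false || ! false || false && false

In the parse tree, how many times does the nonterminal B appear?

[B [B [B [C [C [D false]] && [D false]]] || [C [D ! [D false]]]] || [C [C [D false]] && [D false]]]

3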